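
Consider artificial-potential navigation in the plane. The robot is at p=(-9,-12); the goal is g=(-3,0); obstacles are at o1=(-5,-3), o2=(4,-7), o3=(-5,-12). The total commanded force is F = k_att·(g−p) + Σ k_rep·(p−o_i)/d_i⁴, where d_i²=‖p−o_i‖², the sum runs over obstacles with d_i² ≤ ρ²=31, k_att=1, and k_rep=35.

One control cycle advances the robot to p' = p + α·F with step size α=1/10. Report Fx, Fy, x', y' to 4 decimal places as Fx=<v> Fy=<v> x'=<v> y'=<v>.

F_att = 1·(g−p) = 1·(6,12) = (6.0000,12.0000)
o1: d²=97 > ρ²=31 → inactive
o2: d²=194 > ρ²=31 → inactive
o3: d²=16 ≤ ρ²=31; F_rep = 35·(-4,0)/16² = (-0.5469,0.0000)
F = F_att + ΣF_rep = (5.4531,12.0000)
p' = p + 1/10·F = (-8.4547,-10.8000)

Fx=5.4531 Fy=12.0000 x'=-8.4547 y'=-10.8000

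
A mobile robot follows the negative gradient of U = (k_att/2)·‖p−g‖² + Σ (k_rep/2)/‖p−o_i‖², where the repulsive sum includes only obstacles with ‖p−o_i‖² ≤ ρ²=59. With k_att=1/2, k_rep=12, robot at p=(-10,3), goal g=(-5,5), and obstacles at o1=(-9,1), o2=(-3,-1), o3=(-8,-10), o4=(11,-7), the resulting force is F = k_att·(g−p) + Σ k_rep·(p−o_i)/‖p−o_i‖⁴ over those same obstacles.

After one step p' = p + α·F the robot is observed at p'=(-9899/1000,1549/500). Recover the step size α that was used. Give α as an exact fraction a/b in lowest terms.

α = 1/20

F_att = 1/2·(g−p) = 1/2·(5,2) = (2.5000,1.0000)
o1: d²=5 ≤ ρ²=59; F_rep = 12·(-1,2)/5² = (-0.4800,0.9600)
o2: d²=65 > ρ²=59 → inactive
o3: d²=173 > ρ²=59 → inactive
o4: d²=541 > ρ²=59 → inactive
F = F_att + ΣF_rep = (2.0200,1.9600)
Δp = p'−p = (0.1010,0.0980); α = Δx/Fx = (101/1000) / (101/50) = 1/20
check: Δy/Fy = (49/500) / (49/25) = 1/20 ✓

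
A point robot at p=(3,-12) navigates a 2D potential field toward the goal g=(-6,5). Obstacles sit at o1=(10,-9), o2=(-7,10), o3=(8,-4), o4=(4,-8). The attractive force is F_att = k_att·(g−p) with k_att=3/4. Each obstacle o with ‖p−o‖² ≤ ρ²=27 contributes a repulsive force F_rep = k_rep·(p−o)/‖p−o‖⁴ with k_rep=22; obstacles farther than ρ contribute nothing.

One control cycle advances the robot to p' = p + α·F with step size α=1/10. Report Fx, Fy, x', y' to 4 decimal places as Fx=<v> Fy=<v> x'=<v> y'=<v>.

Fx=-6.8261 Fy=12.4455 x'=2.3174 y'=-10.7554

F_att = 3/4·(g−p) = 3/4·(-9,17) = (-6.7500,12.7500)
o1: d²=58 > ρ²=27 → inactive
o2: d²=584 > ρ²=27 → inactive
o3: d²=89 > ρ²=27 → inactive
o4: d²=17 ≤ ρ²=27; F_rep = 22·(-1,-4)/17² = (-0.0761,-0.3045)
F = F_att + ΣF_rep = (-6.8261,12.4455)
p' = p + 1/10·F = (2.3174,-10.7554)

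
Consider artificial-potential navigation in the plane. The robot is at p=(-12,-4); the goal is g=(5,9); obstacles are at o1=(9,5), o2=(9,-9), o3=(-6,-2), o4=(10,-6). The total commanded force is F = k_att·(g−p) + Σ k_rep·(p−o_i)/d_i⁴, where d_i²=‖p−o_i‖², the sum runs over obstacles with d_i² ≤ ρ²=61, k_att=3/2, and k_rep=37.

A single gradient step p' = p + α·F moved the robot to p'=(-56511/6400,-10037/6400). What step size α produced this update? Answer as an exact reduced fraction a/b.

F_att = 3/2·(g−p) = 3/2·(17,13) = (25.5000,19.5000)
o1: d²=522 > ρ²=61 → inactive
o2: d²=466 > ρ²=61 → inactive
o3: d²=40 ≤ ρ²=61; F_rep = 37·(-6,-2)/40² = (-0.1388,-0.0462)
o4: d²=488 > ρ²=61 → inactive
F = F_att + ΣF_rep = (25.3612,19.4537)
Δp = p'−p = (3.1702,2.4317); α = Δx/Fx = (20289/6400) / (20289/800) = 1/8
check: Δy/Fy = (15563/6400) / (15563/800) = 1/8 ✓

α = 1/8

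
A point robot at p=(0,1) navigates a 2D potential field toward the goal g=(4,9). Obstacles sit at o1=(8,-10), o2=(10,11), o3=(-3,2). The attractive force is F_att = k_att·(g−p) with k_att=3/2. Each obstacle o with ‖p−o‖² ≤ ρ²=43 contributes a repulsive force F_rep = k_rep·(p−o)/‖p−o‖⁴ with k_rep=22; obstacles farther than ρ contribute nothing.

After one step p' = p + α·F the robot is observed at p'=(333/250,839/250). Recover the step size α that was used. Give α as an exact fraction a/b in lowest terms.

α = 1/5

F_att = 3/2·(g−p) = 3/2·(4,8) = (6.0000,12.0000)
o1: d²=185 > ρ²=43 → inactive
o2: d²=200 > ρ²=43 → inactive
o3: d²=10 ≤ ρ²=43; F_rep = 22·(3,-1)/10² = (0.6600,-0.2200)
F = F_att + ΣF_rep = (6.6600,11.7800)
Δp = p'−p = (1.3320,2.3560); α = Δx/Fx = (333/250) / (333/50) = 1/5
check: Δy/Fy = (589/250) / (589/50) = 1/5 ✓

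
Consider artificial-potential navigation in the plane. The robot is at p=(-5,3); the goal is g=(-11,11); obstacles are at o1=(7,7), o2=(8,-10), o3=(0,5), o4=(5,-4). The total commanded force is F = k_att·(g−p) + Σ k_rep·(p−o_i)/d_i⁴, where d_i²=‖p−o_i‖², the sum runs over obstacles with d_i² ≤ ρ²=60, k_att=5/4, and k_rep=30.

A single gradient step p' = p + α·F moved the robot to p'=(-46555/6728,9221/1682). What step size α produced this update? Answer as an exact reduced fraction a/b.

α = 1/4

F_att = 5/4·(g−p) = 5/4·(-6,8) = (-7.5000,10.0000)
o1: d²=160 > ρ²=60 → inactive
o2: d²=338 > ρ²=60 → inactive
o3: d²=29 ≤ ρ²=60; F_rep = 30·(-5,-2)/29² = (-0.1784,-0.0713)
o4: d²=149 > ρ²=60 → inactive
F = F_att + ΣF_rep = (-7.6784,9.9287)
Δp = p'−p = (-1.9196,2.4822); α = Δx/Fx = (-12915/6728) / (-12915/1682) = 1/4
check: Δy/Fy = (4175/1682) / (8350/841) = 1/4 ✓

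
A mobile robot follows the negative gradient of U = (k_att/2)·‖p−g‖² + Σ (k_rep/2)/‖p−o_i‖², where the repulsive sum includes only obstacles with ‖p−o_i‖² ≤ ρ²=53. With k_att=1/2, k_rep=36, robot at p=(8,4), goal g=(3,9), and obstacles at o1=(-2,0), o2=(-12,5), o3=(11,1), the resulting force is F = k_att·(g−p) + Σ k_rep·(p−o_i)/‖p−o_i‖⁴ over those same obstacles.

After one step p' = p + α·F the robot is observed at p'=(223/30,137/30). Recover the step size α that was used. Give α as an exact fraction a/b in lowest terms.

α = 1/5

F_att = 1/2·(g−p) = 1/2·(-5,5) = (-2.5000,2.5000)
o1: d²=116 > ρ²=53 → inactive
o2: d²=401 > ρ²=53 → inactive
o3: d²=18 ≤ ρ²=53; F_rep = 36·(-3,3)/18² = (-0.3333,0.3333)
F = F_att + ΣF_rep = (-2.8333,2.8333)
Δp = p'−p = (-0.5667,0.5667); α = Δx/Fx = (-17/30) / (-17/6) = 1/5
check: Δy/Fy = (17/30) / (17/6) = 1/5 ✓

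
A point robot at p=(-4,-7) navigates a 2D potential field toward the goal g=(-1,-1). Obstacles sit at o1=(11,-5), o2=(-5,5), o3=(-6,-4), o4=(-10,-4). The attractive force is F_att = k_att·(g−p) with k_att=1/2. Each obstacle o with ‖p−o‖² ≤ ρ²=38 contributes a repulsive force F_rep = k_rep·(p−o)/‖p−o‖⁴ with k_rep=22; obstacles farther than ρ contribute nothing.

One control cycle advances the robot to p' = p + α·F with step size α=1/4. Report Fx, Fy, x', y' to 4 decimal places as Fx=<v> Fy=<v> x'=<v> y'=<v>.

F_att = 1/2·(g−p) = 1/2·(3,6) = (1.5000,3.0000)
o1: d²=229 > ρ²=38 → inactive
o2: d²=145 > ρ²=38 → inactive
o3: d²=13 ≤ ρ²=38; F_rep = 22·(2,-3)/13² = (0.2604,-0.3905)
o4: d²=45 > ρ²=38 → inactive
F = F_att + ΣF_rep = (1.7604,2.6095)
p' = p + 1/4·F = (-3.5599,-6.3476)

Fx=1.7604 Fy=2.6095 x'=-3.5599 y'=-6.3476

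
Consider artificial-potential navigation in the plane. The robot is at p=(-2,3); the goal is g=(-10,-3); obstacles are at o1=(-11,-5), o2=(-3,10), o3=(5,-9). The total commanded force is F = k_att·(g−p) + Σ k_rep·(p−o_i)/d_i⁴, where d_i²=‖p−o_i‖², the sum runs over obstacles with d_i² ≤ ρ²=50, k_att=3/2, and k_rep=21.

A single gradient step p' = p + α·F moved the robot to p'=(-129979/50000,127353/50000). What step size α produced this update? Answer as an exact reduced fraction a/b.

α = 1/20

F_att = 3/2·(g−p) = 3/2·(-8,-6) = (-12.0000,-9.0000)
o1: d²=145 > ρ²=50 → inactive
o2: d²=50 ≤ ρ²=50; F_rep = 21·(1,-7)/50² = (0.0084,-0.0588)
o3: d²=193 > ρ²=50 → inactive
F = F_att + ΣF_rep = (-11.9916,-9.0588)
Δp = p'−p = (-0.5996,-0.4529); α = Δx/Fx = (-29979/50000) / (-29979/2500) = 1/20
check: Δy/Fy = (-22647/50000) / (-22647/2500) = 1/20 ✓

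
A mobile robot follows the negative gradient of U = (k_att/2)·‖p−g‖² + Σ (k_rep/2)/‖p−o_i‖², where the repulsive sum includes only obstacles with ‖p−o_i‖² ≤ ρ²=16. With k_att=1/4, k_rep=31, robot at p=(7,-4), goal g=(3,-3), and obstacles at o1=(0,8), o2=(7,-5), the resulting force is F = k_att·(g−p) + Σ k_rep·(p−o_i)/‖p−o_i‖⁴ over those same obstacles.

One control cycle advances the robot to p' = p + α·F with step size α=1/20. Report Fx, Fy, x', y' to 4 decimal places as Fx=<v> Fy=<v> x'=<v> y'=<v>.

Fx=-1.0000 Fy=31.2500 x'=6.9500 y'=-2.4375

F_att = 1/4·(g−p) = 1/4·(-4,1) = (-1.0000,0.2500)
o1: d²=193 > ρ²=16 → inactive
o2: d²=1 ≤ ρ²=16; F_rep = 31·(0,1)/1² = (0.0000,31.0000)
F = F_att + ΣF_rep = (-1.0000,31.2500)
p' = p + 1/20·F = (6.9500,-2.4375)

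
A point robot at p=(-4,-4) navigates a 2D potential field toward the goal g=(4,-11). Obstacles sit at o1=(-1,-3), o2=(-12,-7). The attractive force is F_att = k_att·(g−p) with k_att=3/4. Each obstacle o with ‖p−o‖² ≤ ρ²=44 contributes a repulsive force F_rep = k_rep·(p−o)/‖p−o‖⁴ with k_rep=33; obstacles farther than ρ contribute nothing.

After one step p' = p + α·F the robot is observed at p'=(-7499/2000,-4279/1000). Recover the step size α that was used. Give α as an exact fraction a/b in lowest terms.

F_att = 3/4·(g−p) = 3/4·(8,-7) = (6.0000,-5.2500)
o1: d²=10 ≤ ρ²=44; F_rep = 33·(-3,-1)/10² = (-0.9900,-0.3300)
o2: d²=73 > ρ²=44 → inactive
F = F_att + ΣF_rep = (5.0100,-5.5800)
Δp = p'−p = (0.2505,-0.2790); α = Δx/Fx = (501/2000) / (501/100) = 1/20
check: Δy/Fy = (-279/1000) / (-279/50) = 1/20 ✓

α = 1/20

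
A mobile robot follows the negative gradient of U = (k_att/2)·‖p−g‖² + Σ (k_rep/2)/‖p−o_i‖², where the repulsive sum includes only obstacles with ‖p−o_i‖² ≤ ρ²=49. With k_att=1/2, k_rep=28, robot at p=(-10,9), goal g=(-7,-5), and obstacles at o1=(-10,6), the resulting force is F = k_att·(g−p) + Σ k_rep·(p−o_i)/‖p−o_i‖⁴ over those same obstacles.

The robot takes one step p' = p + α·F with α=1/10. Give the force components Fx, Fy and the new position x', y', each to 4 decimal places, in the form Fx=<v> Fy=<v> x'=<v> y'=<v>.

F_att = 1/2·(g−p) = 1/2·(3,-14) = (1.5000,-7.0000)
o1: d²=9 ≤ ρ²=49; F_rep = 28·(0,3)/9² = (0.0000,1.0370)
F = F_att + ΣF_rep = (1.5000,-5.9630)
p' = p + 1/10·F = (-9.8500,8.4037)

Fx=1.5000 Fy=-5.9630 x'=-9.8500 y'=8.4037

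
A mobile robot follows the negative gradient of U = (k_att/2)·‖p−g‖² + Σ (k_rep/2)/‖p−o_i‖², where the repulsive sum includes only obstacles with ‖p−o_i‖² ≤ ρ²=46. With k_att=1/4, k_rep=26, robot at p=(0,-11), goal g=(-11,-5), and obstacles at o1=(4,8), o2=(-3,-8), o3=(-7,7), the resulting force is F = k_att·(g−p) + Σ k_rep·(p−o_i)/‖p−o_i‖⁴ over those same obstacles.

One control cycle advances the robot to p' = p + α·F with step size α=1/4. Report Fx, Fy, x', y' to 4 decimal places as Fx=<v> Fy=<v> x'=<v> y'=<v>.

Fx=-2.5093 Fy=1.2593 x'=-0.6273 y'=-10.6852

F_att = 1/4·(g−p) = 1/4·(-11,6) = (-2.7500,1.5000)
o1: d²=377 > ρ²=46 → inactive
o2: d²=18 ≤ ρ²=46; F_rep = 26·(3,-3)/18² = (0.2407,-0.2407)
o3: d²=373 > ρ²=46 → inactive
F = F_att + ΣF_rep = (-2.5093,1.2593)
p' = p + 1/4·F = (-0.6273,-10.6852)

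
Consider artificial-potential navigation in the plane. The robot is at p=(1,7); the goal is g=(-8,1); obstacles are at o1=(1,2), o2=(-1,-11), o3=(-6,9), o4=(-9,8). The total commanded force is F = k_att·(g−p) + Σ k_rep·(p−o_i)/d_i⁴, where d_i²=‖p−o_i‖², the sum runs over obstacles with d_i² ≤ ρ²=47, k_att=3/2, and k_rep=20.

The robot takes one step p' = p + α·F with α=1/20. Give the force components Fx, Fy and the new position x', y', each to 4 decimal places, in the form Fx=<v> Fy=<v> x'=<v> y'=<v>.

F_att = 3/2·(g−p) = 3/2·(-9,-6) = (-13.5000,-9.0000)
o1: d²=25 ≤ ρ²=47; F_rep = 20·(0,5)/25² = (0.0000,0.1600)
o2: d²=328 > ρ²=47 → inactive
o3: d²=53 > ρ²=47 → inactive
o4: d²=101 > ρ²=47 → inactive
F = F_att + ΣF_rep = (-13.5000,-8.8400)
p' = p + 1/20·F = (0.3250,6.5580)

Fx=-13.5000 Fy=-8.8400 x'=0.3250 y'=6.5580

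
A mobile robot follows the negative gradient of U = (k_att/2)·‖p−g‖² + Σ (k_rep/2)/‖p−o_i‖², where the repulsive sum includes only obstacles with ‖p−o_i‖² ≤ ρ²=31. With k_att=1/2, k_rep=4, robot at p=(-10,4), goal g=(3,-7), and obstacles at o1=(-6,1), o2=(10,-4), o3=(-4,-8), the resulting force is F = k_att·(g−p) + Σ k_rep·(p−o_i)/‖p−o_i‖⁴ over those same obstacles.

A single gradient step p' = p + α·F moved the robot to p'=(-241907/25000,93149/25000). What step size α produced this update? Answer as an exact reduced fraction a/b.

α = 1/20

F_att = 1/2·(g−p) = 1/2·(13,-11) = (6.5000,-5.5000)
o1: d²=25 ≤ ρ²=31; F_rep = 4·(-4,3)/25² = (-0.0256,0.0192)
o2: d²=464 > ρ²=31 → inactive
o3: d²=180 > ρ²=31 → inactive
F = F_att + ΣF_rep = (6.4744,-5.4808)
Δp = p'−p = (0.3237,-0.2740); α = Δx/Fx = (8093/25000) / (8093/1250) = 1/20
check: Δy/Fy = (-6851/25000) / (-6851/1250) = 1/20 ✓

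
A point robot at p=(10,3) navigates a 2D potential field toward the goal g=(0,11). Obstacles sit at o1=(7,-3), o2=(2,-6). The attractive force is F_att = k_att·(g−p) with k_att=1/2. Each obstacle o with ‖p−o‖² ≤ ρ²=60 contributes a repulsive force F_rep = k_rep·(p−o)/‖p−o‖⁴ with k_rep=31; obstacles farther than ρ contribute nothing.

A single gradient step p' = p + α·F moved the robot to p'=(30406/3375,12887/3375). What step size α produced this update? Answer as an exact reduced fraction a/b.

F_att = 1/2·(g−p) = 1/2·(-10,8) = (-5.0000,4.0000)
o1: d²=45 ≤ ρ²=60; F_rep = 31·(3,6)/45² = (0.0459,0.0919)
o2: d²=145 > ρ²=60 → inactive
F = F_att + ΣF_rep = (-4.9541,4.0919)
Δp = p'−p = (-0.9908,0.8184); α = Δx/Fx = (-3344/3375) / (-3344/675) = 1/5
check: Δy/Fy = (2762/3375) / (2762/675) = 1/5 ✓

α = 1/5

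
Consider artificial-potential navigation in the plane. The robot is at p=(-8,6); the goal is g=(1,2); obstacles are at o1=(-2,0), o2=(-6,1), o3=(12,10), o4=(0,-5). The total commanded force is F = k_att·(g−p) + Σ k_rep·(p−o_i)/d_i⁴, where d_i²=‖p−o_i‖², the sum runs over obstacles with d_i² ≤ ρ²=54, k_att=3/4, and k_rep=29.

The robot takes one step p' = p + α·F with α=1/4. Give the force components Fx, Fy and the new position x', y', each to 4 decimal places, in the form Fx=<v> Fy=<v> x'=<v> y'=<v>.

F_att = 3/4·(g−p) = 3/4·(9,-4) = (6.7500,-3.0000)
o1: d²=72 > ρ²=54 → inactive
o2: d²=29 ≤ ρ²=54; F_rep = 29·(-2,5)/29² = (-0.0690,0.1724)
o3: d²=416 > ρ²=54 → inactive
o4: d²=185 > ρ²=54 → inactive
F = F_att + ΣF_rep = (6.6810,-2.8276)
p' = p + 1/4·F = (-6.3297,5.2931)

Fx=6.6810 Fy=-2.8276 x'=-6.3297 y'=5.2931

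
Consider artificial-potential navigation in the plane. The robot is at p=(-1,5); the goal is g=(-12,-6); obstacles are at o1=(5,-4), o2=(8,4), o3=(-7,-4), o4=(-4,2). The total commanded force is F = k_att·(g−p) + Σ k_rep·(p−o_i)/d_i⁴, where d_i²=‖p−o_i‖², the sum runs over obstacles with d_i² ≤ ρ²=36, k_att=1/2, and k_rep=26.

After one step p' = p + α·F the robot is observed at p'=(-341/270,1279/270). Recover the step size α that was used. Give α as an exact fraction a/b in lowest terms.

α = 1/20

F_att = 1/2·(g−p) = 1/2·(-11,-11) = (-5.5000,-5.5000)
o1: d²=117 > ρ²=36 → inactive
o2: d²=82 > ρ²=36 → inactive
o3: d²=117 > ρ²=36 → inactive
o4: d²=18 ≤ ρ²=36; F_rep = 26·(3,3)/18² = (0.2407,0.2407)
F = F_att + ΣF_rep = (-5.2593,-5.2593)
Δp = p'−p = (-0.2630,-0.2630); α = Δx/Fx = (-71/270) / (-142/27) = 1/20
check: Δy/Fy = (-71/270) / (-142/27) = 1/20 ✓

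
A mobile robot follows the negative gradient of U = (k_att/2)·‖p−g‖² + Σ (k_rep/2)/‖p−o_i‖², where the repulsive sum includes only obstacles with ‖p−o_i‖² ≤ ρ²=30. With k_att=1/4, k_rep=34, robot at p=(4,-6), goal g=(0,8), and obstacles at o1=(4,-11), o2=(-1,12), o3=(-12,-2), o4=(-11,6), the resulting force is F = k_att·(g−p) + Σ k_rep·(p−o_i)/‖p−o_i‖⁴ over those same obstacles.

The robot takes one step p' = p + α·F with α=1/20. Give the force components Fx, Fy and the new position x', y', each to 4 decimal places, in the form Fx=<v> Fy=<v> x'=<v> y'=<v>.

F_att = 1/4·(g−p) = 1/4·(-4,14) = (-1.0000,3.5000)
o1: d²=25 ≤ ρ²=30; F_rep = 34·(0,5)/25² = (0.0000,0.2720)
o2: d²=349 > ρ²=30 → inactive
o3: d²=272 > ρ²=30 → inactive
o4: d²=369 > ρ²=30 → inactive
F = F_att + ΣF_rep = (-1.0000,3.7720)
p' = p + 1/20·F = (3.9500,-5.8114)

Fx=-1.0000 Fy=3.7720 x'=3.9500 y'=-5.8114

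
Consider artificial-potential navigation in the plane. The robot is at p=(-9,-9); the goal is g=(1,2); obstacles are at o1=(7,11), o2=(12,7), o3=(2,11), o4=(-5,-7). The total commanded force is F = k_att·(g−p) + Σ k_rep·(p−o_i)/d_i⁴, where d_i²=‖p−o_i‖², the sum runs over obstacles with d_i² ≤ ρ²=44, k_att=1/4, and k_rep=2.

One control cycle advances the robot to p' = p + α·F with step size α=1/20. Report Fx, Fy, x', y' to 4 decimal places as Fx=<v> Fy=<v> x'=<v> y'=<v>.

F_att = 1/4·(g−p) = 1/4·(10,11) = (2.5000,2.7500)
o1: d²=656 > ρ²=44 → inactive
o2: d²=697 > ρ²=44 → inactive
o3: d²=521 > ρ²=44 → inactive
o4: d²=20 ≤ ρ²=44; F_rep = 2·(-4,-2)/20² = (-0.0200,-0.0100)
F = F_att + ΣF_rep = (2.4800,2.7400)
p' = p + 1/20·F = (-8.8760,-8.8630)

Fx=2.4800 Fy=2.7400 x'=-8.8760 y'=-8.8630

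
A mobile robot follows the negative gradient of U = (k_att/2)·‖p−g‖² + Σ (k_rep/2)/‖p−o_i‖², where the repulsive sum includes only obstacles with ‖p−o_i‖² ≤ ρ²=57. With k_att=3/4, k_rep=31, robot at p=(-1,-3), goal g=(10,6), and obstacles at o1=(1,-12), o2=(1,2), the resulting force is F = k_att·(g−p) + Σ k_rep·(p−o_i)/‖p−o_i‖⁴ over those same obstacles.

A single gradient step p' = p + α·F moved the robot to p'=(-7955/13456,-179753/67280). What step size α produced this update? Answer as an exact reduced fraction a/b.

F_att = 3/4·(g−p) = 3/4·(11,9) = (8.2500,6.7500)
o1: d²=85 > ρ²=57 → inactive
o2: d²=29 ≤ ρ²=57; F_rep = 31·(-2,-5)/29² = (-0.0737,-0.1843)
F = F_att + ΣF_rep = (8.1763,6.5657)
Δp = p'−p = (0.4088,0.3283); α = Δx/Fx = (5501/13456) / (27505/3364) = 1/20
check: Δy/Fy = (22087/67280) / (22087/3364) = 1/20 ✓

α = 1/20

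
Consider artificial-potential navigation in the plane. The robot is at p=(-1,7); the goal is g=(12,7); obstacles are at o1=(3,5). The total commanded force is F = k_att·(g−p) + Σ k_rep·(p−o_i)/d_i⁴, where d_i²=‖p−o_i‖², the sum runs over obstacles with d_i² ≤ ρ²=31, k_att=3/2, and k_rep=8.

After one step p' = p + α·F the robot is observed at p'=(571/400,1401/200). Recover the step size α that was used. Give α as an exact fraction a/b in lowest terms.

α = 1/8

F_att = 3/2·(g−p) = 3/2·(13,0) = (19.5000,0.0000)
o1: d²=20 ≤ ρ²=31; F_rep = 8·(-4,2)/20² = (-0.0800,0.0400)
F = F_att + ΣF_rep = (19.4200,0.0400)
Δp = p'−p = (2.4275,0.0050); α = Δx/Fx = (971/400) / (971/50) = 1/8
check: Δy/Fy = (1/200) / (1/25) = 1/8 ✓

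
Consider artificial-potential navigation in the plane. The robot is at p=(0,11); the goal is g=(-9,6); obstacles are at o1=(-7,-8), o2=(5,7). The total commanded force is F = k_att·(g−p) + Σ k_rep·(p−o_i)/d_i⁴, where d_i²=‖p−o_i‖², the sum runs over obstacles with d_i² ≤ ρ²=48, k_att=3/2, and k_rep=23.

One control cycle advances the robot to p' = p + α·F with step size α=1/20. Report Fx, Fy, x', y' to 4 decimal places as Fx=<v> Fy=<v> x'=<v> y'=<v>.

F_att = 3/2·(g−p) = 3/2·(-9,-5) = (-13.5000,-7.5000)
o1: d²=410 > ρ²=48 → inactive
o2: d²=41 ≤ ρ²=48; F_rep = 23·(-5,4)/41² = (-0.0684,0.0547)
F = F_att + ΣF_rep = (-13.5684,-7.4453)
p' = p + 1/20·F = (-0.6784,10.6277)

Fx=-13.5684 Fy=-7.4453 x'=-0.6784 y'=10.6277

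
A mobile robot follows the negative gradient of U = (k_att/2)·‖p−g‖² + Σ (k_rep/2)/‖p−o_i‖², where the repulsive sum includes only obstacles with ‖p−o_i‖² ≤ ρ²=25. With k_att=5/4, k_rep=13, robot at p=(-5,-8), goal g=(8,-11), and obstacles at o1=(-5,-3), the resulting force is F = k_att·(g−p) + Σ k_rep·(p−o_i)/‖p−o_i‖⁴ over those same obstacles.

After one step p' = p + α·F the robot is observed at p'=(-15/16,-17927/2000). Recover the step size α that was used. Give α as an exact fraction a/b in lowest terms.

F_att = 5/4·(g−p) = 5/4·(13,-3) = (16.2500,-3.7500)
o1: d²=25 ≤ ρ²=25; F_rep = 13·(0,-5)/25² = (0.0000,-0.1040)
F = F_att + ΣF_rep = (16.2500,-3.8540)
Δp = p'−p = (4.0625,-0.9635); α = Δx/Fx = (65/16) / (65/4) = 1/4
check: Δy/Fy = (-1927/2000) / (-1927/500) = 1/4 ✓

α = 1/4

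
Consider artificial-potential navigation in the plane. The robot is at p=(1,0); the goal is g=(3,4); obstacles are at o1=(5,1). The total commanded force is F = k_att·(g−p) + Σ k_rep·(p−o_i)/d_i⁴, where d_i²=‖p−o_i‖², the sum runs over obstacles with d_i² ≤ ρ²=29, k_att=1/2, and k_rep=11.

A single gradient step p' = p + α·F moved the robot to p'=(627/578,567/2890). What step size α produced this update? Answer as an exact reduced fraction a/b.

α = 1/10

F_att = 1/2·(g−p) = 1/2·(2,4) = (1.0000,2.0000)
o1: d²=17 ≤ ρ²=29; F_rep = 11·(-4,-1)/17² = (-0.1522,-0.0381)
F = F_att + ΣF_rep = (0.8478,1.9619)
Δp = p'−p = (0.0848,0.1962); α = Δx/Fx = (49/578) / (245/289) = 1/10
check: Δy/Fy = (567/2890) / (567/289) = 1/10 ✓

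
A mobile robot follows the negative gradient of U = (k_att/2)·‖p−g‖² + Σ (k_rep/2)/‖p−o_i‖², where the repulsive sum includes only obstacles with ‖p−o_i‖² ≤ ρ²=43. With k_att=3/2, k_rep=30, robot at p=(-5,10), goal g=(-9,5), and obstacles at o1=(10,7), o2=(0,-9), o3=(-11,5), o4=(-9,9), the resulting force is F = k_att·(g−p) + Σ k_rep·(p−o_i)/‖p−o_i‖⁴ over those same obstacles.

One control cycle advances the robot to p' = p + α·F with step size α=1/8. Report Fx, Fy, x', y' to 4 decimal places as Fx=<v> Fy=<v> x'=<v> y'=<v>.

F_att = 3/2·(g−p) = 3/2·(-4,-5) = (-6.0000,-7.5000)
o1: d²=234 > ρ²=43 → inactive
o2: d²=386 > ρ²=43 → inactive
o3: d²=61 > ρ²=43 → inactive
o4: d²=17 ≤ ρ²=43; F_rep = 30·(4,1)/17² = (0.4152,0.1038)
F = F_att + ΣF_rep = (-5.5848,-7.3962)
p' = p + 1/8·F = (-5.6981,9.0755)

Fx=-5.5848 Fy=-7.3962 x'=-5.6981 y'=9.0755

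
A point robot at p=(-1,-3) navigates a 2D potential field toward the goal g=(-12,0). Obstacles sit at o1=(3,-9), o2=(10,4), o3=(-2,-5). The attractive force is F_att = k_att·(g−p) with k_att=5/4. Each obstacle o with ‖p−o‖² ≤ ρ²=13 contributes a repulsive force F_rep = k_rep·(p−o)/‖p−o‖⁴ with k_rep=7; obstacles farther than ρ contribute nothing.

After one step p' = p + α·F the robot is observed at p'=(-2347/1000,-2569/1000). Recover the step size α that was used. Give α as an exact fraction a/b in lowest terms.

F_att = 5/4·(g−p) = 5/4·(-11,3) = (-13.7500,3.7500)
o1: d²=52 > ρ²=13 → inactive
o2: d²=170 > ρ²=13 → inactive
o3: d²=5 ≤ ρ²=13; F_rep = 7·(1,2)/5² = (0.2800,0.5600)
F = F_att + ΣF_rep = (-13.4700,4.3100)
Δp = p'−p = (-1.3470,0.4310); α = Δx/Fx = (-1347/1000) / (-1347/100) = 1/10
check: Δy/Fy = (431/1000) / (431/100) = 1/10 ✓

α = 1/10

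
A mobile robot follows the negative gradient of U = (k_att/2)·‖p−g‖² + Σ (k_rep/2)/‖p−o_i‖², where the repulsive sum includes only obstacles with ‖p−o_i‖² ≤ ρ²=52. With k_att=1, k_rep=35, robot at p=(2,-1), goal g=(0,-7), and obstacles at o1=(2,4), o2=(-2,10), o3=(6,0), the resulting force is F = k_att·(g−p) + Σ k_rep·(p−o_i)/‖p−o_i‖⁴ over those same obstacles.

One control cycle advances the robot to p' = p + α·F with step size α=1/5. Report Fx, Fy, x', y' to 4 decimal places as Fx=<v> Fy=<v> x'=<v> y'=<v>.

F_att = 1·(g−p) = 1·(-2,-6) = (-2.0000,-6.0000)
o1: d²=25 ≤ ρ²=52; F_rep = 35·(0,-5)/25² = (0.0000,-0.2800)
o2: d²=137 > ρ²=52 → inactive
o3: d²=17 ≤ ρ²=52; F_rep = 35·(-4,-1)/17² = (-0.4844,-0.1211)
F = F_att + ΣF_rep = (-2.4844,-6.4011)
p' = p + 1/5·F = (1.5031,-2.2802)

Fx=-2.4844 Fy=-6.4011 x'=1.5031 y'=-2.2802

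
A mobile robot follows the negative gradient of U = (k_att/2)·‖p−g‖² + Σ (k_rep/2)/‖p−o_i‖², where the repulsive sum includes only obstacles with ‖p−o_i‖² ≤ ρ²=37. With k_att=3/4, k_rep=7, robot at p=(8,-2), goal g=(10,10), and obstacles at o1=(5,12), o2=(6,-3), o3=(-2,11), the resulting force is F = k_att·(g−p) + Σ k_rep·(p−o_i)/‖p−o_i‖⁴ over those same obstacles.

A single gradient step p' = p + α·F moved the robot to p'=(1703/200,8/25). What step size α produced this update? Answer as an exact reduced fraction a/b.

α = 1/4

F_att = 3/4·(g−p) = 3/4·(2,12) = (1.5000,9.0000)
o1: d²=205 > ρ²=37 → inactive
o2: d²=5 ≤ ρ²=37; F_rep = 7·(2,1)/5² = (0.5600,0.2800)
o3: d²=269 > ρ²=37 → inactive
F = F_att + ΣF_rep = (2.0600,9.2800)
Δp = p'−p = (0.5150,2.3200); α = Δx/Fx = (103/200) / (103/50) = 1/4
check: Δy/Fy = (58/25) / (232/25) = 1/4 ✓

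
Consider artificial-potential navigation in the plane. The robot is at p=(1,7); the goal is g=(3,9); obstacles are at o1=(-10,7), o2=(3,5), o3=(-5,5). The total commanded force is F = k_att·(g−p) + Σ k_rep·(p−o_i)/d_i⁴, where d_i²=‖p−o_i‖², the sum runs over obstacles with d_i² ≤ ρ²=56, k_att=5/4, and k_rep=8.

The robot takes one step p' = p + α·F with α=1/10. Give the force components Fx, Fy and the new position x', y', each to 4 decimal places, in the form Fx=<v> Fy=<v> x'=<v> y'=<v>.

F_att = 5/4·(g−p) = 5/4·(2,2) = (2.5000,2.5000)
o1: d²=121 > ρ²=56 → inactive
o2: d²=8 ≤ ρ²=56; F_rep = 8·(-2,2)/8² = (-0.2500,0.2500)
o3: d²=40 ≤ ρ²=56; F_rep = 8·(6,2)/40² = (0.0300,0.0100)
F = F_att + ΣF_rep = (2.2800,2.7600)
p' = p + 1/10·F = (1.2280,7.2760)

Fx=2.2800 Fy=2.7600 x'=1.2280 y'=7.2760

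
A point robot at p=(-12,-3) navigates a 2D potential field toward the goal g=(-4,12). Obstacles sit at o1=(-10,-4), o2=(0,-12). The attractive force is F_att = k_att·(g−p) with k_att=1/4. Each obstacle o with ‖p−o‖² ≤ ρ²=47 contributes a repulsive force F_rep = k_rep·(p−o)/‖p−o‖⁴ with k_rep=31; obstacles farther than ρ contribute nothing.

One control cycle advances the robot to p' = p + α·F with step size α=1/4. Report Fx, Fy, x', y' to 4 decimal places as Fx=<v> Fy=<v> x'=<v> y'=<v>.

F_att = 1/4·(g−p) = 1/4·(8,15) = (2.0000,3.7500)
o1: d²=5 ≤ ρ²=47; F_rep = 31·(-2,1)/5² = (-2.4800,1.2400)
o2: d²=225 > ρ²=47 → inactive
F = F_att + ΣF_rep = (-0.4800,4.9900)
p' = p + 1/4·F = (-12.1200,-1.7525)

Fx=-0.4800 Fy=4.9900 x'=-12.1200 y'=-1.7525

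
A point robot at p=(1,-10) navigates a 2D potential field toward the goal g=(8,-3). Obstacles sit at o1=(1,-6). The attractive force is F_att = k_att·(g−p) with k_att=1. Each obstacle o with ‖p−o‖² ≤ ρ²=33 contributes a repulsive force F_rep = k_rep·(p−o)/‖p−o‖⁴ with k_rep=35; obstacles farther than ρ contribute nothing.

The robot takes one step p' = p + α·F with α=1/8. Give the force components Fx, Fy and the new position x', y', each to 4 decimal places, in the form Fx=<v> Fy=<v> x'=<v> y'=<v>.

Fx=7.0000 Fy=6.4531 x'=1.8750 y'=-9.1934

F_att = 1·(g−p) = 1·(7,7) = (7.0000,7.0000)
o1: d²=16 ≤ ρ²=33; F_rep = 35·(0,-4)/16² = (0.0000,-0.5469)
F = F_att + ΣF_rep = (7.0000,6.4531)
p' = p + 1/8·F = (1.8750,-9.1934)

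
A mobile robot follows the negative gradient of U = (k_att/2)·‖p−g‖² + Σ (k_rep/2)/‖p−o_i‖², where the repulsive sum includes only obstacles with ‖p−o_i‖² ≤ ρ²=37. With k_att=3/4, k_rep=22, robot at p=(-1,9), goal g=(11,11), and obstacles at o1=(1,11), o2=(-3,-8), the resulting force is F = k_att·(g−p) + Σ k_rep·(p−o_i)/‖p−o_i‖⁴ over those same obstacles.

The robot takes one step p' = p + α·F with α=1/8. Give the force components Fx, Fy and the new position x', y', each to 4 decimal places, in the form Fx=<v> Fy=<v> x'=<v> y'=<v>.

Fx=8.3125 Fy=0.8125 x'=0.0391 y'=9.1016

F_att = 3/4·(g−p) = 3/4·(12,2) = (9.0000,1.5000)
o1: d²=8 ≤ ρ²=37; F_rep = 22·(-2,-2)/8² = (-0.6875,-0.6875)
o2: d²=293 > ρ²=37 → inactive
F = F_att + ΣF_rep = (8.3125,0.8125)
p' = p + 1/8·F = (0.0391,9.1016)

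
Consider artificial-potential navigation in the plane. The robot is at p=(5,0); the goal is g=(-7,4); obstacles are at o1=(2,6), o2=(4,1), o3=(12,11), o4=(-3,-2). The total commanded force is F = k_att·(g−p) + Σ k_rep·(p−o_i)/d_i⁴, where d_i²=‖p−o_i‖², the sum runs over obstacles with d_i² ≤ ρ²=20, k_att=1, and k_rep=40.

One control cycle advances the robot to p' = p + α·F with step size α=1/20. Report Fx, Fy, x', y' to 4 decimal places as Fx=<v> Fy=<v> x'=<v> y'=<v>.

Fx=-2.0000 Fy=-6.0000 x'=4.9000 y'=-0.3000

F_att = 1·(g−p) = 1·(-12,4) = (-12.0000,4.0000)
o1: d²=45 > ρ²=20 → inactive
o2: d²=2 ≤ ρ²=20; F_rep = 40·(1,-1)/2² = (10.0000,-10.0000)
o3: d²=170 > ρ²=20 → inactive
o4: d²=68 > ρ²=20 → inactive
F = F_att + ΣF_rep = (-2.0000,-6.0000)
p' = p + 1/20·F = (4.9000,-0.3000)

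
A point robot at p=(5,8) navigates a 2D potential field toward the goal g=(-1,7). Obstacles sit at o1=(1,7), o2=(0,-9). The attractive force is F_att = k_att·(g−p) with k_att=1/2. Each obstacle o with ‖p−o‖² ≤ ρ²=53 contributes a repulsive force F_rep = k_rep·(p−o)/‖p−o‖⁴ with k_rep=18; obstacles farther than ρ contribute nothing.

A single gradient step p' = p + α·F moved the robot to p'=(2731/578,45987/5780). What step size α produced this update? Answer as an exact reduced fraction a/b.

F_att = 1/2·(g−p) = 1/2·(-6,-1) = (-3.0000,-0.5000)
o1: d²=17 ≤ ρ²=53; F_rep = 18·(4,1)/17² = (0.2491,0.0623)
o2: d²=314 > ρ²=53 → inactive
F = F_att + ΣF_rep = (-2.7509,-0.4377)
Δp = p'−p = (-0.2751,-0.0438); α = Δx/Fx = (-159/578) / (-795/289) = 1/10
check: Δy/Fy = (-253/5780) / (-253/578) = 1/10 ✓

α = 1/10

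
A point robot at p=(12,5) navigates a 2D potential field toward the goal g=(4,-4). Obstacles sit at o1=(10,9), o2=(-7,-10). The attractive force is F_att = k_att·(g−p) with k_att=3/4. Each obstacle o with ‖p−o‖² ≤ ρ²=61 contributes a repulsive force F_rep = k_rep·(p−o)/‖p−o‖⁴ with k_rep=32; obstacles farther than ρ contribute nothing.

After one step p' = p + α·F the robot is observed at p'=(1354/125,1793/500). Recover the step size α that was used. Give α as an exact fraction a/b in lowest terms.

α = 1/5

F_att = 3/4·(g−p) = 3/4·(-8,-9) = (-6.0000,-6.7500)
o1: d²=20 ≤ ρ²=61; F_rep = 32·(2,-4)/20² = (0.1600,-0.3200)
o2: d²=586 > ρ²=61 → inactive
F = F_att + ΣF_rep = (-5.8400,-7.0700)
Δp = p'−p = (-1.1680,-1.4140); α = Δx/Fx = (-146/125) / (-146/25) = 1/5
check: Δy/Fy = (-707/500) / (-707/100) = 1/5 ✓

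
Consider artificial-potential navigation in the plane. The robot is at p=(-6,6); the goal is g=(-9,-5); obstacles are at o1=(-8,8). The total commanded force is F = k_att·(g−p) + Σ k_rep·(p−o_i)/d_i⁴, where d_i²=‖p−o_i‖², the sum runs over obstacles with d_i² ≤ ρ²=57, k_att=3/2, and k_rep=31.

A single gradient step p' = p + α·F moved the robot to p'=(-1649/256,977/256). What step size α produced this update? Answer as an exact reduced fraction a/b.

F_att = 3/2·(g−p) = 3/2·(-3,-11) = (-4.5000,-16.5000)
o1: d²=8 ≤ ρ²=57; F_rep = 31·(2,-2)/8² = (0.9688,-0.9688)
F = F_att + ΣF_rep = (-3.5312,-17.4688)
Δp = p'−p = (-0.4414,-2.1836); α = Δx/Fx = (-113/256) / (-113/32) = 1/8
check: Δy/Fy = (-559/256) / (-559/32) = 1/8 ✓

α = 1/8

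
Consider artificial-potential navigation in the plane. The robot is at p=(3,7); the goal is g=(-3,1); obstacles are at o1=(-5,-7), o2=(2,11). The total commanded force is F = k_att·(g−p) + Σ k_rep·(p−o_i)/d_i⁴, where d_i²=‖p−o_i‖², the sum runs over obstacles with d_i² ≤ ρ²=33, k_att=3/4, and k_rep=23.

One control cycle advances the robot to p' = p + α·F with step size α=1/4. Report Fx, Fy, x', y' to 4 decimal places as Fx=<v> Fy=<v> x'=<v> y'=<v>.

F_att = 3/4·(g−p) = 3/4·(-6,-6) = (-4.5000,-4.5000)
o1: d²=260 > ρ²=33 → inactive
o2: d²=17 ≤ ρ²=33; F_rep = 23·(1,-4)/17² = (0.0796,-0.3183)
F = F_att + ΣF_rep = (-4.4204,-4.8183)
p' = p + 1/4·F = (1.8949,5.7954)

Fx=-4.4204 Fy=-4.8183 x'=1.8949 y'=5.7954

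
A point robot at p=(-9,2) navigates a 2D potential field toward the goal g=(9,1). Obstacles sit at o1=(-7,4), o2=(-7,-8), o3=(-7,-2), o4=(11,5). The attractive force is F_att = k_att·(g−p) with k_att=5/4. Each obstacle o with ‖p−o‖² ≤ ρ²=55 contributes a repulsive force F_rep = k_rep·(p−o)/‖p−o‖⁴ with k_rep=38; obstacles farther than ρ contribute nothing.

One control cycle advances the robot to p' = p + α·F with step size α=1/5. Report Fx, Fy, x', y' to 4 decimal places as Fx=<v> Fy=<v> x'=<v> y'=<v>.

Fx=21.1225 Fy=-2.0575 x'=-4.7755 y'=1.5885

F_att = 5/4·(g−p) = 5/4·(18,-1) = (22.5000,-1.2500)
o1: d²=8 ≤ ρ²=55; F_rep = 38·(-2,-2)/8² = (-1.1875,-1.1875)
o2: d²=104 > ρ²=55 → inactive
o3: d²=20 ≤ ρ²=55; F_rep = 38·(-2,4)/20² = (-0.1900,0.3800)
o4: d²=409 > ρ²=55 → inactive
F = F_att + ΣF_rep = (21.1225,-2.0575)
p' = p + 1/5·F = (-4.7755,1.5885)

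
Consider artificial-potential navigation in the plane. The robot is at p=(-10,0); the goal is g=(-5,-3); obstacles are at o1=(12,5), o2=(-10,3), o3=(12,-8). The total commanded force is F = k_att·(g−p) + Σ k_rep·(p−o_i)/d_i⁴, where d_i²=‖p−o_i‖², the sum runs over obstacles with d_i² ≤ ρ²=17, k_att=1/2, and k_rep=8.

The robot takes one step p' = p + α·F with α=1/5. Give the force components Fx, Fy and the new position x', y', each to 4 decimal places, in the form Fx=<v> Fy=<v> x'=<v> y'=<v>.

F_att = 1/2·(g−p) = 1/2·(5,-3) = (2.5000,-1.5000)
o1: d²=509 > ρ²=17 → inactive
o2: d²=9 ≤ ρ²=17; F_rep = 8·(0,-3)/9² = (0.0000,-0.2963)
o3: d²=548 > ρ²=17 → inactive
F = F_att + ΣF_rep = (2.5000,-1.7963)
p' = p + 1/5·F = (-9.5000,-0.3593)

Fx=2.5000 Fy=-1.7963 x'=-9.5000 y'=-0.3593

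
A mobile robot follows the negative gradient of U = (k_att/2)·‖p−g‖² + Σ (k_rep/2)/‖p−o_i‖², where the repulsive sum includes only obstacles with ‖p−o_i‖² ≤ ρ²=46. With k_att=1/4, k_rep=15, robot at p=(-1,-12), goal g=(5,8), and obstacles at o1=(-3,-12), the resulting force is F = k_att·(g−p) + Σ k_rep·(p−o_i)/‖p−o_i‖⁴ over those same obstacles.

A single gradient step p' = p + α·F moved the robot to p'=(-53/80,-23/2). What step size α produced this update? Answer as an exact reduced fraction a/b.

α = 1/10

F_att = 1/4·(g−p) = 1/4·(6,20) = (1.5000,5.0000)
o1: d²=4 ≤ ρ²=46; F_rep = 15·(2,0)/4² = (1.8750,0.0000)
F = F_att + ΣF_rep = (3.3750,5.0000)
Δp = p'−p = (0.3375,0.5000); α = Δx/Fx = (27/80) / (27/8) = 1/10
check: Δy/Fy = (1/2) / (5) = 1/10 ✓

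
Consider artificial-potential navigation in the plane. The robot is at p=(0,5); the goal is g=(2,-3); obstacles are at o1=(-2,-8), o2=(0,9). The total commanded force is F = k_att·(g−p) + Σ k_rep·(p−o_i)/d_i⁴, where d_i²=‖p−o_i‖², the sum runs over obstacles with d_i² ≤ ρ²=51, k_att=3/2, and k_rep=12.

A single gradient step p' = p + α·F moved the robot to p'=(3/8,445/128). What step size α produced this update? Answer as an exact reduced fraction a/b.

F_att = 3/2·(g−p) = 3/2·(2,-8) = (3.0000,-12.0000)
o1: d²=173 > ρ²=51 → inactive
o2: d²=16 ≤ ρ²=51; F_rep = 12·(0,-4)/16² = (0.0000,-0.1875)
F = F_att + ΣF_rep = (3.0000,-12.1875)
Δp = p'−p = (0.3750,-1.5234); α = Δx/Fx = (3/8) / (3) = 1/8
check: Δy/Fy = (-195/128) / (-195/16) = 1/8 ✓

α = 1/8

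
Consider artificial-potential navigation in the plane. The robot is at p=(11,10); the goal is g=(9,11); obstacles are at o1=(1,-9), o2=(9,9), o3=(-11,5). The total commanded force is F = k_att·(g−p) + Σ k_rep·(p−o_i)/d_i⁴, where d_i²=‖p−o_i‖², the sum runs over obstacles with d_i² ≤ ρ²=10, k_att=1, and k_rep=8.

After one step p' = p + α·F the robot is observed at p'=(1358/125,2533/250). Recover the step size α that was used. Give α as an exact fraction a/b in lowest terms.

α = 1/10

F_att = 1·(g−p) = 1·(-2,1) = (-2.0000,1.0000)
o1: d²=461 > ρ²=10 → inactive
o2: d²=5 ≤ ρ²=10; F_rep = 8·(2,1)/5² = (0.6400,0.3200)
o3: d²=509 > ρ²=10 → inactive
F = F_att + ΣF_rep = (-1.3600,1.3200)
Δp = p'−p = (-0.1360,0.1320); α = Δx/Fx = (-17/125) / (-34/25) = 1/10
check: Δy/Fy = (33/250) / (33/25) = 1/10 ✓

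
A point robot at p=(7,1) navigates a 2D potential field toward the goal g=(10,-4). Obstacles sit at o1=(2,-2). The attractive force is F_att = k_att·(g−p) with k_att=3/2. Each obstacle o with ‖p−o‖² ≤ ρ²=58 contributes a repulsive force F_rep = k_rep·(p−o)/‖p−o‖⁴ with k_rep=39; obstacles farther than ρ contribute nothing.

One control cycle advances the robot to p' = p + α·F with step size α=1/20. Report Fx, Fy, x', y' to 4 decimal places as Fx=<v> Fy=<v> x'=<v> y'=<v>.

F_att = 3/2·(g−p) = 3/2·(3,-5) = (4.5000,-7.5000)
o1: d²=34 ≤ ρ²=58; F_rep = 39·(5,3)/34² = (0.1687,0.1012)
F = F_att + ΣF_rep = (4.6687,-7.3988)
p' = p + 1/20·F = (7.2334,0.6301)

Fx=4.6687 Fy=-7.3988 x'=7.2334 y'=0.6301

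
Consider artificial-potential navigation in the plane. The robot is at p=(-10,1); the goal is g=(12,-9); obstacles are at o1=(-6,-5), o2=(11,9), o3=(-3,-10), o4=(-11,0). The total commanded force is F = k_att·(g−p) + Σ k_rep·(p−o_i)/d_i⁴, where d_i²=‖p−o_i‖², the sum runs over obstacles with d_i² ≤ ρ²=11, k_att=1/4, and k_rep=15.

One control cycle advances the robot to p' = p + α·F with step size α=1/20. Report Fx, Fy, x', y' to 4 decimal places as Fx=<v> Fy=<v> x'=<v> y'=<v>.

F_att = 1/4·(g−p) = 1/4·(22,-10) = (5.5000,-2.5000)
o1: d²=52 > ρ²=11 → inactive
o2: d²=505 > ρ²=11 → inactive
o3: d²=170 > ρ²=11 → inactive
o4: d²=2 ≤ ρ²=11; F_rep = 15·(1,1)/2² = (3.7500,3.7500)
F = F_att + ΣF_rep = (9.2500,1.2500)
p' = p + 1/20·F = (-9.5375,1.0625)

Fx=9.2500 Fy=1.2500 x'=-9.5375 y'=1.0625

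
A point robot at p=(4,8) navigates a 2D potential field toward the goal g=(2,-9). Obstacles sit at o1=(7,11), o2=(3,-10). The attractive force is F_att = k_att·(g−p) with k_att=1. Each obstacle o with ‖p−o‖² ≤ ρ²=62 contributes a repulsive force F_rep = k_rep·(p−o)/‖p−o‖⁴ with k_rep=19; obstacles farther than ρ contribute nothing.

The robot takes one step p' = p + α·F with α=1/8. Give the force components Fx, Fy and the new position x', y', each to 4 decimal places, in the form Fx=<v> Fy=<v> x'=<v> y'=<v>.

Fx=-2.1759 Fy=-17.1759 x'=3.7280 y'=5.8530

F_att = 1·(g−p) = 1·(-2,-17) = (-2.0000,-17.0000)
o1: d²=18 ≤ ρ²=62; F_rep = 19·(-3,-3)/18² = (-0.1759,-0.1759)
o2: d²=325 > ρ²=62 → inactive
F = F_att + ΣF_rep = (-2.1759,-17.1759)
p' = p + 1/8·F = (3.7280,5.8530)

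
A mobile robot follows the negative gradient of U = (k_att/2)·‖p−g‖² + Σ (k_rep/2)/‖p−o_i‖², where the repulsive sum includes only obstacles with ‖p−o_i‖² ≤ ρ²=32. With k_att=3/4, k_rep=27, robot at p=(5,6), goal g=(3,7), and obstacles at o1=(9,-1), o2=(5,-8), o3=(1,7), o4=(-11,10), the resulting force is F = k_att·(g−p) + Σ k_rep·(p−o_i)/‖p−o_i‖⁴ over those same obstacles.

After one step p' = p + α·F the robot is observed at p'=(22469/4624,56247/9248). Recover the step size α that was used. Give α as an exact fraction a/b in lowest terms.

F_att = 3/4·(g−p) = 3/4·(-2,1) = (-1.5000,0.7500)
o1: d²=65 > ρ²=32 → inactive
o2: d²=196 > ρ²=32 → inactive
o3: d²=17 ≤ ρ²=32; F_rep = 27·(4,-1)/17² = (0.3737,-0.0934)
o4: d²=272 > ρ²=32 → inactive
F = F_att + ΣF_rep = (-1.1263,0.6566)
Δp = p'−p = (-0.1408,0.0821); α = Δx/Fx = (-651/4624) / (-651/578) = 1/8
check: Δy/Fy = (759/9248) / (759/1156) = 1/8 ✓

α = 1/8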